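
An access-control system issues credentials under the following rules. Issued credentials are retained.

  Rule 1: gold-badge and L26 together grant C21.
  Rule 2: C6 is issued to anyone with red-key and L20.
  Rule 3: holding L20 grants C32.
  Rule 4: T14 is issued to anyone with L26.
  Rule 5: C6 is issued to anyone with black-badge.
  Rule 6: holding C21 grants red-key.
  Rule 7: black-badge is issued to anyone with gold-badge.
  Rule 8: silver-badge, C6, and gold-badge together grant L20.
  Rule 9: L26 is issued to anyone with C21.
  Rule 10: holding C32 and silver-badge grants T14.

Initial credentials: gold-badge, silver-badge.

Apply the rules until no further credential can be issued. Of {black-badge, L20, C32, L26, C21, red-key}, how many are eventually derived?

3

Holding gold-badge grants black-badge (Rule 7).
Holding black-badge grants C6 (Rule 5).
Holding silver-badge, C6, and gold-badge grants L20 (Rule 8).
Holding L20 grants C32 (Rule 3).
black-badge: reached.
L20: reached.
C32: reached.
L26 would need C21 (Rule 9), but C21 is never granted.
C21 would need gold-badge and L26 (Rule 1), but L26 is never granted.
red-key would need C21 (Rule 6), but C21 is never granted.
Reached: black-badge, L20, and C32 — 3 of the 6.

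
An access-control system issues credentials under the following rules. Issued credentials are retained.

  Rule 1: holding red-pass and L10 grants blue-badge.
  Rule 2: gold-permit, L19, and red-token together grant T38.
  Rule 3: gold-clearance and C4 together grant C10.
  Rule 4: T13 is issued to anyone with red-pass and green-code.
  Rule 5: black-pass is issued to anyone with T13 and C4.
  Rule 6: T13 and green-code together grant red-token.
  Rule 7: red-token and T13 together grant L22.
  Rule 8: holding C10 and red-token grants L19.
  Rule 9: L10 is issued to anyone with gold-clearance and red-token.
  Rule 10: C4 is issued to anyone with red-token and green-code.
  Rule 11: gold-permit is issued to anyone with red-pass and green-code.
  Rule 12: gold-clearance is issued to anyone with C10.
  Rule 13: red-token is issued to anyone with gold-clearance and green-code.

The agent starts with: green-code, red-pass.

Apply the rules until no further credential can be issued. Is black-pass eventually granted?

Holding red-pass and green-code grants T13 (Rule 4).
Holding T13 and green-code grants red-token (Rule 6).
Holding red-token and green-code grants C4 (Rule 10).
Holding T13 and C4 grants black-pass (Rule 5).

Yes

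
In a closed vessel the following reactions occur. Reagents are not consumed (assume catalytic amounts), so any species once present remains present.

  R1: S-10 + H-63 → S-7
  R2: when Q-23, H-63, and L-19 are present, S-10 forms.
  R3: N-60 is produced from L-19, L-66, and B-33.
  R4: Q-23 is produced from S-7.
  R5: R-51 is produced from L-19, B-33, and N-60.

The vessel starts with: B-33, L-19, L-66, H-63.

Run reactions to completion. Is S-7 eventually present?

No

S-7 would need S-10 and H-63 (R1), but S-10 never forms.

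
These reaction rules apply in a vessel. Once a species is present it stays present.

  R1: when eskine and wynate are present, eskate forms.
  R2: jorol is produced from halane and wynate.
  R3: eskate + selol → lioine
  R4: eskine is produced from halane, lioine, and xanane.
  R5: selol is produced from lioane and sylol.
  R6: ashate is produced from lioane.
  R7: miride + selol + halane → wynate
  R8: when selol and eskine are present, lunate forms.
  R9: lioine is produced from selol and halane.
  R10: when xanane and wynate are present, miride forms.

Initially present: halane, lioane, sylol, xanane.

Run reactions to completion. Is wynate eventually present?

No

wynate would need miride, selol, and halane (R7), but miride never forms.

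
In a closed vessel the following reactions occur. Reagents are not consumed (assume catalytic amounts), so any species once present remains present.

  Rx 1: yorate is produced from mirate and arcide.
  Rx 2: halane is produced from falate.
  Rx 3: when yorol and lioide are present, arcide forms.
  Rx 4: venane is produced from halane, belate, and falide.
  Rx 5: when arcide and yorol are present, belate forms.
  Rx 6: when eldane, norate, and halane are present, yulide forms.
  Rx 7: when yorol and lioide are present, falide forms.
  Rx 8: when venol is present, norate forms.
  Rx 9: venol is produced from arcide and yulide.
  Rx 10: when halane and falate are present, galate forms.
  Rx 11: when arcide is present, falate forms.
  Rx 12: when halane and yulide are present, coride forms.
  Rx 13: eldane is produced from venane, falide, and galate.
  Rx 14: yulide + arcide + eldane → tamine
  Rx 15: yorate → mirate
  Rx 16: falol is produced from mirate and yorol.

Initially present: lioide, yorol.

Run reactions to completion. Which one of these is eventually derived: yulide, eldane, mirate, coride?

eldane

yorol and lioide present → arcide forms (Rx 3).
yorol and lioide present → falide forms (Rx 7).
arcide and yorol present → belate forms (Rx 5).
arcide present → falate forms (Rx 11).
falate present → halane forms (Rx 2).
halane and falate present → galate forms (Rx 10).
halane, belate, and falide present → venane forms (Rx 4).
venane, falide, and galate present → eldane forms (Rx 13).
yulide would need eldane, norate, and halane (Rx 6), but norate never forms. mirate would need yorate (Rx 15), but yorate never forms. coride would need halane and yulide (Rx 12), but yulide never forms.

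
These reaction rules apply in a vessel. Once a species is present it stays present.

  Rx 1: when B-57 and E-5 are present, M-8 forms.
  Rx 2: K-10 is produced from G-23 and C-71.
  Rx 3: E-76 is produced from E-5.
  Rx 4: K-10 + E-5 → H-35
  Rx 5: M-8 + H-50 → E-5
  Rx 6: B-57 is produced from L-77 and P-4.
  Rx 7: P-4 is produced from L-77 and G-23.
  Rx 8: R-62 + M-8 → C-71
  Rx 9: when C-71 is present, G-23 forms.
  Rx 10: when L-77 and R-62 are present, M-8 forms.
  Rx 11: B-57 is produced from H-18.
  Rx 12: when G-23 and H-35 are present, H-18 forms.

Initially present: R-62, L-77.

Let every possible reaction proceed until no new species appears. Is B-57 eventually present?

L-77 and R-62 present → M-8 forms (Rx 10).
R-62 and M-8 present → C-71 forms (Rx 8).
C-71 present → G-23 forms (Rx 9).
L-77 and G-23 present → P-4 forms (Rx 7).
L-77 and P-4 present → B-57 forms (Rx 6).

Yes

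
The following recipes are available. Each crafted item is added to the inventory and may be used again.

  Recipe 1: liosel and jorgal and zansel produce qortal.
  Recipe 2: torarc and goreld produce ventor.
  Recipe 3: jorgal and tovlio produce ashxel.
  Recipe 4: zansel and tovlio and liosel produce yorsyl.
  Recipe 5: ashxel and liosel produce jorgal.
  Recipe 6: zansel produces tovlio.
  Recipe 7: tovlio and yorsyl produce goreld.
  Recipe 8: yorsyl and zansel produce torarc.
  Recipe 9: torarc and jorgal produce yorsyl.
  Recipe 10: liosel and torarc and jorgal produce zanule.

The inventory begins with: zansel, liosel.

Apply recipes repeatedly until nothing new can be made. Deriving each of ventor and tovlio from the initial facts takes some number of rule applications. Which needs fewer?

tovlio: zansel → tovlio (Recipe 6). [1 rule application]
ventor: Using Recipe 6, zansel makes tovlio. Using Recipe 4, zansel, tovlio, and liosel make yorsyl. Using Recipe 7, tovlio and yorsyl make goreld. Using Recipe 8, yorsyl and zansel make torarc. torarc and goreld → ventor (Recipe 2). [5 rule applications]
tovlio needs fewer.

tovlio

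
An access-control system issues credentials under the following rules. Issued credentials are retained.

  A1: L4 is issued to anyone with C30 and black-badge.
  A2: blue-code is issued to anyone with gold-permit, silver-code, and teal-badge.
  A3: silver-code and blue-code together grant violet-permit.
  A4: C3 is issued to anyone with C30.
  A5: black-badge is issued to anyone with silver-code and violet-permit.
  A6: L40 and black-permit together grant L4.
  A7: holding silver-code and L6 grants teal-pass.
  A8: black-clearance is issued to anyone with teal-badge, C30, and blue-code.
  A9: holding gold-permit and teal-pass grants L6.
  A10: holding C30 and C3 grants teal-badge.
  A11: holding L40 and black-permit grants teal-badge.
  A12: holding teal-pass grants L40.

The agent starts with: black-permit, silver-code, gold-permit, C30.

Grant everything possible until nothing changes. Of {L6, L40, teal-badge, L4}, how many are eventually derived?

2

Holding C30 grants C3 (A4).
Holding C30 and C3 grants teal-badge (A10).
Holding gold-permit, silver-code, and teal-badge grants blue-code (A2).
Holding silver-code and blue-code grants violet-permit (A3).
Holding silver-code and violet-permit grants black-badge (A5).
Holding C30 and black-badge grants L4 (A1).
L6 would need gold-permit and teal-pass (A9), but teal-pass is never granted.
L40 would need teal-pass (A12), but teal-pass is never granted.
teal-badge: reached.
L4: reached.
Reached: teal-badge and L4 — 2 of the 4.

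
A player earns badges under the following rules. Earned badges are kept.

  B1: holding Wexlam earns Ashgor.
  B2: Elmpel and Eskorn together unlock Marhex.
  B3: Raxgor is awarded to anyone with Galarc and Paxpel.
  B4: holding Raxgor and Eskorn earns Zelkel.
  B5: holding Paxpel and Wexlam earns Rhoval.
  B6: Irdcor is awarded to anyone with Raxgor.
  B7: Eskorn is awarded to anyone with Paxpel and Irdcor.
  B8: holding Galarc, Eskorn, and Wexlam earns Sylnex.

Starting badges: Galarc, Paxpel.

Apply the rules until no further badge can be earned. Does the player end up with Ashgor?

Ashgor would need Wexlam (B1), but Wexlam is never earned.

No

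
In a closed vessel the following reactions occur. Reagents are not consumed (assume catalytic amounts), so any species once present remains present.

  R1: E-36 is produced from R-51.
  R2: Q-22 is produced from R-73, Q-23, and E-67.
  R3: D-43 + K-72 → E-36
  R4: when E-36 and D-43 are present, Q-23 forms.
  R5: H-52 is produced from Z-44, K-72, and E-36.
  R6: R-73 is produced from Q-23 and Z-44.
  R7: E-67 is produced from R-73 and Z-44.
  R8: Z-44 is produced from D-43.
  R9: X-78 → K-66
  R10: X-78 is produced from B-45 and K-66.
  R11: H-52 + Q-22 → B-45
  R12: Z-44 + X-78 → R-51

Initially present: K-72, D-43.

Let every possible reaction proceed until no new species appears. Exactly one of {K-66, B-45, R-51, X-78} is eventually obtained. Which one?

D-43 and K-72 present → E-36 forms (R3).
D-43 present → Z-44 forms (R8).
E-36 and D-43 present → Q-23 forms (R4).
Z-44, K-72, and E-36 present → H-52 forms (R5).
Q-23 and Z-44 present → R-73 forms (R6).
R-73 and Z-44 present → E-67 forms (R7).
R-73, Q-23, and E-67 present → Q-22 forms (R2).
H-52 and Q-22 present → B-45 forms (R11).
K-66 would need X-78 (R9), but X-78 never forms. X-78 would need B-45 and K-66 (R10), but K-66 never forms. R-51 would need Z-44 and X-78 (R12), but X-78 never forms.

B-45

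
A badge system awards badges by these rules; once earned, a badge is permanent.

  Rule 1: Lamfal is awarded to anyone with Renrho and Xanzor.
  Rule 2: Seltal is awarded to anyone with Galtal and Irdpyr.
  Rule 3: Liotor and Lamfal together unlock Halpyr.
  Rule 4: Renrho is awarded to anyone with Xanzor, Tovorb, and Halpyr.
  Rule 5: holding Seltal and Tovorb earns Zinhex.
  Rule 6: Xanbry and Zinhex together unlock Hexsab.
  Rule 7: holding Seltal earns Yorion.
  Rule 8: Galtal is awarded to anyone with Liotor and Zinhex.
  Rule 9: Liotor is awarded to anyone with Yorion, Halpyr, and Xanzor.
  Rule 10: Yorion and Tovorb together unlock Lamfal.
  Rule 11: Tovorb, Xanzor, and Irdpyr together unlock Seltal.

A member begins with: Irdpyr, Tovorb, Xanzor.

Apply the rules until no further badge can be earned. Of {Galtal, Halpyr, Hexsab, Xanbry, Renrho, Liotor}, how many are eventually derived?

0

Galtal would need Liotor and Zinhex (Rule 8), but Liotor is never earned.
Halpyr would need Liotor and Lamfal (Rule 3), but Liotor is never earned.
Hexsab would need Xanbry and Zinhex (Rule 6), but Xanbry is never earned.
No rule produces Xanbry, and it is not given.
Renrho would need Xanzor, Tovorb, and Halpyr (Rule 4), but Halpyr is never earned.
Liotor would need Yorion, Halpyr, and Xanzor (Rule 9), but Halpyr is never earned.
None of the 6 are reached.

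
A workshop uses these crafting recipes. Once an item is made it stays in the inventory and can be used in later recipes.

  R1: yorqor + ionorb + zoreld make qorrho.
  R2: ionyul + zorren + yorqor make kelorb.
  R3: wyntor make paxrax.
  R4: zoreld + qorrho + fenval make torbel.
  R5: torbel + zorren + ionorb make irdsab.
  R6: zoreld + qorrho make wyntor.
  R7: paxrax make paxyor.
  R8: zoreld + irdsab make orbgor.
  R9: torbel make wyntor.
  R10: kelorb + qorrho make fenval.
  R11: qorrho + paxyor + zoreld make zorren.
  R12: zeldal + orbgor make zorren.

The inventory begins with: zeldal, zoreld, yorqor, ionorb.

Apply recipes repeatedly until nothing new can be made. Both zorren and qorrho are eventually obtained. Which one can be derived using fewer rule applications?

qorrho

qorrho: Using R1, yorqor, ionorb, and zoreld make qorrho. [1 rule application]
zorren: yorqor + ionorb + zoreld → qorrho (R1). zoreld + qorrho → wyntor (R6). Using R3, wyntor makes paxrax. paxrax → paxyor (R7). Using R11, qorrho, paxyor, and zoreld make zorren. [5 rule applications]
qorrho needs fewer.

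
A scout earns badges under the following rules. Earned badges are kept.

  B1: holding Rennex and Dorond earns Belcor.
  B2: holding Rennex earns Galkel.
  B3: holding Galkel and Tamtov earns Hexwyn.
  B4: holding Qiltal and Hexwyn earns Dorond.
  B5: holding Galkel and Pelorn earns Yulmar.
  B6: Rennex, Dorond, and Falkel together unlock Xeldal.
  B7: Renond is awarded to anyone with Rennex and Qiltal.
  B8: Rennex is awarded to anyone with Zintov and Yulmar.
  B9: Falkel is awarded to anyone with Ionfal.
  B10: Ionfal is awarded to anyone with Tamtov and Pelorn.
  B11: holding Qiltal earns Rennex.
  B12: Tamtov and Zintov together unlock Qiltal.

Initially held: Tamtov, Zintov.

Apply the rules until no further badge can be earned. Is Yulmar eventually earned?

No

Yulmar would need Galkel and Pelorn (B5), but Pelorn is never earned.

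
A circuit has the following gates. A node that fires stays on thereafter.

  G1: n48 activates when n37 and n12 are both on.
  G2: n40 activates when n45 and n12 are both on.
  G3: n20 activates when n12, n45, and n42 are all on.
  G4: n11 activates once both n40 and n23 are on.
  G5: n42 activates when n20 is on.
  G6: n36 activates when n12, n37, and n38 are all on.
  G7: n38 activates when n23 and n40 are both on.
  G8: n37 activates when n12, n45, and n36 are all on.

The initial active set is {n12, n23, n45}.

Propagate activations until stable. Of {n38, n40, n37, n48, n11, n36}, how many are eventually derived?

3

n45 and n12 are on, so n40 activates (G2).
G7: n23 and n40 on → n38 on.
G4: n40 and n23 on → n11 on.
n38: reached.
n40: reached.
n37 would need n12, n45, and n36 (G8), but n36 never turns on.
n48 would need n37 and n12 (G1), but n37 never turns on.
n11: reached.
n36 would need n12, n37, and n38 (G6), but n37 never turns on.
Reached: n38, n40, and n11 — 3 of the 6.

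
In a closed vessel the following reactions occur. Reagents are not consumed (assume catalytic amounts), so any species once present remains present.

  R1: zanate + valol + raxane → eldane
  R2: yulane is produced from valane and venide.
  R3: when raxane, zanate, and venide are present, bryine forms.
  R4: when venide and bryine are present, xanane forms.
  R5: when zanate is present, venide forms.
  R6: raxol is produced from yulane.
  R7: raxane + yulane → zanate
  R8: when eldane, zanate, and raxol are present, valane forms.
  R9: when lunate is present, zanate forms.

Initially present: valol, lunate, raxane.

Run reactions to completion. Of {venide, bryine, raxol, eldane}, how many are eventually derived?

lunate present → zanate forms (R9).
zanate, valol, and raxane present → eldane forms (R1).
zanate present → venide forms (R5).
raxane, zanate, and venide present → bryine forms (R3).
venide: reached.
bryine: reached.
raxol would need yulane (R6), but yulane never forms.
eldane: reached.
Reached: venide, bryine, and eldane — 3 of the 4.

3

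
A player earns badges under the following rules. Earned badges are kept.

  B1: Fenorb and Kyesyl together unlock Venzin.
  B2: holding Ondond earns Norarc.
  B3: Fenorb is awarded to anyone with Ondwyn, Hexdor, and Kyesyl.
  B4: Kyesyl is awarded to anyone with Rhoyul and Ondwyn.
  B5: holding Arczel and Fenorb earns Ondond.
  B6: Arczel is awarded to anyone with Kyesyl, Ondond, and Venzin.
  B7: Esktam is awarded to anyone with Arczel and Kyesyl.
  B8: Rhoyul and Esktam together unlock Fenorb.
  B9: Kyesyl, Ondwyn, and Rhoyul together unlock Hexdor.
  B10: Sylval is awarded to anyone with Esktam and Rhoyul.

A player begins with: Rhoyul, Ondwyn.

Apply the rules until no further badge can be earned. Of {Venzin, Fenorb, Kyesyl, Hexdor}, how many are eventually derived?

With Rhoyul and Ondwyn, Kyesyl is earned (B4).
With Kyesyl, Ondwyn, and Rhoyul, Hexdor is earned (B9).
With Ondwyn, Hexdor, and Kyesyl, Fenorb is earned (B3).
With Fenorb and Kyesyl, Venzin is earned (B1).
Venzin: reached.
Fenorb: reached.
Kyesyl: reached.
Hexdor: reached.
All 4 are reached.

4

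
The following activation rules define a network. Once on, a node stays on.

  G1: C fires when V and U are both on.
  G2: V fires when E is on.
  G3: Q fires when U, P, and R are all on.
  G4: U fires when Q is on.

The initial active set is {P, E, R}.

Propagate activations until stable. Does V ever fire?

Yes

E is on, so V fires (G2).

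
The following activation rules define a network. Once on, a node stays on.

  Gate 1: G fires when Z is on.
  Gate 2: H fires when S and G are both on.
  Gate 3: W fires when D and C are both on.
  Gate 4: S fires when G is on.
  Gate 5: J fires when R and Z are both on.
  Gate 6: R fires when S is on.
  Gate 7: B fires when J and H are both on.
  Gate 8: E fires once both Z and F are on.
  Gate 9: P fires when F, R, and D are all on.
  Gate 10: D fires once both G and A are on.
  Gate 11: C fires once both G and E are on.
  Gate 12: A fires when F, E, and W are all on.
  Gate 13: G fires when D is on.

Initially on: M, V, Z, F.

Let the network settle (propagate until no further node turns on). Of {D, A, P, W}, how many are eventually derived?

0

D would need G and A (Gate 10), but A never turns on.
A would need F, E, and W (Gate 12), but W never turns on.
P would need F, R, and D (Gate 9), but D never turns on.
W would need D and C (Gate 3), but D never turns on.
None of the 4 are reached.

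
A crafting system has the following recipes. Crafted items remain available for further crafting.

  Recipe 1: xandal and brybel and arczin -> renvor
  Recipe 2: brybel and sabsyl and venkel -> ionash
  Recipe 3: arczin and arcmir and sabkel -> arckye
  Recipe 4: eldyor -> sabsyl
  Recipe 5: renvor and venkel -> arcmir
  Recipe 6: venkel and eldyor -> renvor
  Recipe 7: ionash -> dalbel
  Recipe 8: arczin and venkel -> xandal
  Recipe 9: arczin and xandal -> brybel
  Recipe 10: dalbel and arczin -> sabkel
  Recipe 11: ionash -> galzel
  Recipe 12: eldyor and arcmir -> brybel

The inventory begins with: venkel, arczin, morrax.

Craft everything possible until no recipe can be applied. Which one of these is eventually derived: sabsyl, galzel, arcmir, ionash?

Using Recipe 8, arczin and venkel make xandal.
Using Recipe 9, arczin and xandal make brybel.
xandal and brybel and arczin -> renvor (Recipe 1).
Using Recipe 5, renvor and venkel make arcmir.
ionash would need brybel, sabsyl, and venkel (Recipe 2), but sabsyl is never obtained. sabsyl would need eldyor (Recipe 4), but eldyor is never obtained. galzel would need ionash (Recipe 11), but ionash is never obtained.

arcmir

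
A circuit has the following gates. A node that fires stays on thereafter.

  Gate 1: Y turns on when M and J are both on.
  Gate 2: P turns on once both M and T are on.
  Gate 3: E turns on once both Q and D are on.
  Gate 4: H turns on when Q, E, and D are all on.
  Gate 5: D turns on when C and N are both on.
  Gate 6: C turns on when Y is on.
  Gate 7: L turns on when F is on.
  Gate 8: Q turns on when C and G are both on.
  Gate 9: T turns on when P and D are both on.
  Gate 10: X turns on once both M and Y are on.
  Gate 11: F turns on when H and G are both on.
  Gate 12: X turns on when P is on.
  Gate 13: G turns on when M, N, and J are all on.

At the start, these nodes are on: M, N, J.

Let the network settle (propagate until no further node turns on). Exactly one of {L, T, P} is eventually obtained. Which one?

M and J are on, so Y turns on (Gate 1).
Gate 13: M, N, and J on → G on.
Y is on, so C turns on (Gate 6).
C and G are on, so Q turns on (Gate 8).
C and N are on, so D turns on (Gate 5).
Gate 3: Q and D on → E on.
Q, E, and D are on, so H turns on (Gate 4).
H and G are on, so F turns on (Gate 11).
F is on, so L turns on (Gate 7).
T would need P and D (Gate 9), but P never turns on. P would need M and T (Gate 2), but T never turns on.

L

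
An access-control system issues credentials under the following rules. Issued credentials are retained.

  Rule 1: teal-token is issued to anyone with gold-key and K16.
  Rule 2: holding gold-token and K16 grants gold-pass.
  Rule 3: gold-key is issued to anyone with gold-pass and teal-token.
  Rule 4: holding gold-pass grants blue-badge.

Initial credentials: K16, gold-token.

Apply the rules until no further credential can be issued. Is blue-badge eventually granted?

Holding gold-token and K16 grants gold-pass (Rule 2).
Holding gold-pass grants blue-badge (Rule 4).

Yes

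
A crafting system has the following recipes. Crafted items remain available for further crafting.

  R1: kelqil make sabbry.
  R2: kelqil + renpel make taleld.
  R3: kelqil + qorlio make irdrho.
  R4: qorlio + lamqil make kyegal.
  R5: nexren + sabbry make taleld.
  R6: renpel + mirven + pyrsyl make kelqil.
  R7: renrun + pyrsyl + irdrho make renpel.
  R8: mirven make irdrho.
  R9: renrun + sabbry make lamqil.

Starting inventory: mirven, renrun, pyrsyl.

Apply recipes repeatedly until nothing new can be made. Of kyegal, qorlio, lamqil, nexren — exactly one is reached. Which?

lamqil

Using R8, mirven makes irdrho.
Using R7, renrun, pyrsyl, and irdrho make renpel.
renpel + mirven + pyrsyl → kelqil (R6).
kelqil → sabbry (R1).
renrun + sabbry → lamqil (R9).
kyegal would need qorlio and lamqil (R4), but qorlio is never obtained. No rule produces qorlio, and it is not given. No rule produces nexren, and it is not given.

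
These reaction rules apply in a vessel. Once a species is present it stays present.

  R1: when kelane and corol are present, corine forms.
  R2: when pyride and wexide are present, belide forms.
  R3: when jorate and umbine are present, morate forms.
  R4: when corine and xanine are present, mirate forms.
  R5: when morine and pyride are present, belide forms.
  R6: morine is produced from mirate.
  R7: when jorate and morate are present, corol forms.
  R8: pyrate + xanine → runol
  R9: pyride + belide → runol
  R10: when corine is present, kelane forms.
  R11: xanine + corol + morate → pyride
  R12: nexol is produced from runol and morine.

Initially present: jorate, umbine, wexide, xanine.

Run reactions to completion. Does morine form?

No

morine would need mirate (R6), but mirate never forms.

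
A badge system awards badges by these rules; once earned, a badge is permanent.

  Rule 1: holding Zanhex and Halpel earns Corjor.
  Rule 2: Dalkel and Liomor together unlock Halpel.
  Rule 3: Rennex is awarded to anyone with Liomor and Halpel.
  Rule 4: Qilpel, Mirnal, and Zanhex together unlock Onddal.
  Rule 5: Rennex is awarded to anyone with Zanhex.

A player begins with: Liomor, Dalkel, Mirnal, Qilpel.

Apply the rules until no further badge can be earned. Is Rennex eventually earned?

With Dalkel and Liomor, Halpel is earned (Rule 2).
With Liomor and Halpel, Rennex is earned (Rule 3).

Yes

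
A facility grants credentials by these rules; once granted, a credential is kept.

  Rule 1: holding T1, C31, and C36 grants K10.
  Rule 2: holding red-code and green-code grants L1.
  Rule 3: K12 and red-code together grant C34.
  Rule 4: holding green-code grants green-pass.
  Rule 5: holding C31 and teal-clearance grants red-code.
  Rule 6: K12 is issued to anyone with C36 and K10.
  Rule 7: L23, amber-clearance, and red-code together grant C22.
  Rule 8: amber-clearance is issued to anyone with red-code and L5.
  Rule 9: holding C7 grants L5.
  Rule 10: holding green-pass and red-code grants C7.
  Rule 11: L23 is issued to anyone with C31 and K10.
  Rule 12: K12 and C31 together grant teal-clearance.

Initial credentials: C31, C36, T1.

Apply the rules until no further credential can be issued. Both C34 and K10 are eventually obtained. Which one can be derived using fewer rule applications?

K10: Holding T1, C31, and C36 grants K10 (Rule 1). [1 rule application]
C34: Holding T1, C31, and C36 grants K10 (Rule 1). Holding C36 and K10 grants K12 (Rule 6). Holding K12 and C31 grants teal-clearance (Rule 12). Holding C31 and teal-clearance grants red-code (Rule 5). Holding K12 and red-code grants C34 (Rule 3). [5 rule applications]
K10 needs fewer.

K10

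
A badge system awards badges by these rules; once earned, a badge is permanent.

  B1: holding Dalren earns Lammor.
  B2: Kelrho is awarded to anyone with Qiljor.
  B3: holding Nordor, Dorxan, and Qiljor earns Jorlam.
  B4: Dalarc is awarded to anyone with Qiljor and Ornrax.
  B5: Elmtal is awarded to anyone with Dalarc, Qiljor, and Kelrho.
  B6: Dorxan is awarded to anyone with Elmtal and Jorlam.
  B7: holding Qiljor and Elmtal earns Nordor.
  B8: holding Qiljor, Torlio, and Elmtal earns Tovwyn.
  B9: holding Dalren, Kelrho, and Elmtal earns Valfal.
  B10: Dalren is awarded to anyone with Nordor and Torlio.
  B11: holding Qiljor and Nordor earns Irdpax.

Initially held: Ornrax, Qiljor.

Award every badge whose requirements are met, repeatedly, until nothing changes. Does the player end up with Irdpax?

With Qiljor and Ornrax, Dalarc is earned (B4).
With Qiljor, Kelrho is earned (B2).
With Dalarc, Qiljor, and Kelrho, Elmtal is earned (B5).
With Qiljor and Elmtal, Nordor is earned (B7).
With Qiljor and Nordor, Irdpax is earned (B11).

Yes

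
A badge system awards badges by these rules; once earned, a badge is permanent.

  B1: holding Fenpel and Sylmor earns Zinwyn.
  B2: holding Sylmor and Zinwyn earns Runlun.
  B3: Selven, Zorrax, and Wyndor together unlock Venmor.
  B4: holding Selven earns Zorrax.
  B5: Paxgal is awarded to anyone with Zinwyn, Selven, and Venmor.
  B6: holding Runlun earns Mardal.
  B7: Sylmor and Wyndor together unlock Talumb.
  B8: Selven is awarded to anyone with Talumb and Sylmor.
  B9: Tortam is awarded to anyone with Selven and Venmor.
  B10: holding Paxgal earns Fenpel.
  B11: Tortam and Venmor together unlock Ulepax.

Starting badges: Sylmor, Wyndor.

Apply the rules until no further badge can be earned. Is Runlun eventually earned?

Runlun would need Sylmor and Zinwyn (B2), but Zinwyn is never earned.

No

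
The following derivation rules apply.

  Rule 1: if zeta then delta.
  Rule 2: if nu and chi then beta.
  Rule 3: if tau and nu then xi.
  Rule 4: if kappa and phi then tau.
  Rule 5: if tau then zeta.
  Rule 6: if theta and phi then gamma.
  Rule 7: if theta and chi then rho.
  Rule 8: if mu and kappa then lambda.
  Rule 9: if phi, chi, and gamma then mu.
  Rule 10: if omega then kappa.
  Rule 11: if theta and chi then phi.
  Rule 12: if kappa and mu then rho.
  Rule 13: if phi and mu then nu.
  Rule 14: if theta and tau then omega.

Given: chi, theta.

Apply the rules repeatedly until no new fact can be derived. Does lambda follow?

No

lambda would need mu and kappa (Rule 8), but kappa is never established.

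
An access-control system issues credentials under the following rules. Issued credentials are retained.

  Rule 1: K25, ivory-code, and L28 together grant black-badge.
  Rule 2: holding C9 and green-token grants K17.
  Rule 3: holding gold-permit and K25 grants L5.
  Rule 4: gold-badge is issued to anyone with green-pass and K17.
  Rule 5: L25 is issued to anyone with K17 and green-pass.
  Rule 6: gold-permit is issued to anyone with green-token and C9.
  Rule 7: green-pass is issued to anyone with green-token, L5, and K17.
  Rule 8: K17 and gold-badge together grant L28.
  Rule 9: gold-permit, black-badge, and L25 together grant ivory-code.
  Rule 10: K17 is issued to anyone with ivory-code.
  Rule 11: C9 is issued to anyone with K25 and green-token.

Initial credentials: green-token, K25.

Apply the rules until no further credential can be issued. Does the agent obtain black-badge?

No

black-badge would need K25, ivory-code, and L28 (Rule 1), but ivory-code is never granted.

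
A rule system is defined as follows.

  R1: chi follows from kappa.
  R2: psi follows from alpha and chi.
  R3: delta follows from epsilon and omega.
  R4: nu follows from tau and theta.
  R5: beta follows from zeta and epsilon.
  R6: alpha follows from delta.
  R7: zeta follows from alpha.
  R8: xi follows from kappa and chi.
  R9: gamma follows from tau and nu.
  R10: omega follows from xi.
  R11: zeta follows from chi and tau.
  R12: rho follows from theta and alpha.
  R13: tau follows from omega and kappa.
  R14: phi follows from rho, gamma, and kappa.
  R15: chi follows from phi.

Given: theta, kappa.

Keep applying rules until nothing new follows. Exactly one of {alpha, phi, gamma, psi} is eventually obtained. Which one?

gamma

From kappa, R1 gives chi.
From kappa and chi, R8 gives xi.
From xi, R10 gives omega.
From omega and kappa, R13 gives tau.
From tau and theta, R4 gives nu.
tau and nu hold, so gamma follows (R9).
psi would need alpha and chi (R2), but alpha is never established. alpha would need delta (R6), but delta is never established. phi would need rho, gamma, and kappa (R14), but rho is never established.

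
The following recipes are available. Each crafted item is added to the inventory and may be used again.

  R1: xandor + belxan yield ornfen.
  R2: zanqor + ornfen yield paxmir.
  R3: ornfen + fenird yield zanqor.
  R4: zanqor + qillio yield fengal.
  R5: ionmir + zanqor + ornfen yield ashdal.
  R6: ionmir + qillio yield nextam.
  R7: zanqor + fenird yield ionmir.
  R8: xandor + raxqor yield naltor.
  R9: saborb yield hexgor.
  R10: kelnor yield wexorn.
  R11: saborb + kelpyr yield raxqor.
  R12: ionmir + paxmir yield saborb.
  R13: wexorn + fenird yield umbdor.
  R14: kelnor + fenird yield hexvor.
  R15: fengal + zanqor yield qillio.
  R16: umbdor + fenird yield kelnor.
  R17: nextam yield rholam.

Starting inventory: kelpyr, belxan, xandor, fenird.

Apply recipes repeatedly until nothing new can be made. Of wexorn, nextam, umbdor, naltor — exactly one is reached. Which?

naltor

xandor + belxan → ornfen (R1).
Using R3, ornfen and fenird make zanqor.
zanqor + fenird → ionmir (R7).
zanqor + ornfen → paxmir (R2).
ionmir + paxmir → saborb (R12).
Using R11, saborb and kelpyr make raxqor.
Using R8, xandor and raxqor make naltor.
umbdor would need wexorn and fenird (R13), but wexorn is never obtained. nextam would need ionmir and qillio (R6), but qillio is never obtained. wexorn would need kelnor (R10), but kelnor is never obtained.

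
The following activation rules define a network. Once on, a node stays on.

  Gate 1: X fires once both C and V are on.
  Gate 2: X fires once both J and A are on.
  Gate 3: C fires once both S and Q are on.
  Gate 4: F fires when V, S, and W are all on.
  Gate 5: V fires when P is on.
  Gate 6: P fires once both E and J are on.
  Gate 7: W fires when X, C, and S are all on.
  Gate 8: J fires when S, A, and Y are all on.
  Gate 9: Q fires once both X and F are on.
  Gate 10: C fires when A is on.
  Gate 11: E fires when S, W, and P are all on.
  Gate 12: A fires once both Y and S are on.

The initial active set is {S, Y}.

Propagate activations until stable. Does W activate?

Gate 12: Y and S on → A on.
S, A, and Y are on, so J fires (Gate 8).
A is on, so C fires (Gate 10).
J and A are on, so X fires (Gate 2).
X, C, and S are on, so W fires (Gate 7).

Yes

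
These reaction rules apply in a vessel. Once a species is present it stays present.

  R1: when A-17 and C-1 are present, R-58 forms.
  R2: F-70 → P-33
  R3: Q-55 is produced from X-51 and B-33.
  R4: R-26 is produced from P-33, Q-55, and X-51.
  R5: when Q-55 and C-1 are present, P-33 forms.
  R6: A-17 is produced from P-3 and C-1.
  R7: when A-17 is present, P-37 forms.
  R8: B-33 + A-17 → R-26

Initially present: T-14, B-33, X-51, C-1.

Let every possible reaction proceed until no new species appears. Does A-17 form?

A-17 would need P-3 and C-1 (R6), but P-3 never forms.

No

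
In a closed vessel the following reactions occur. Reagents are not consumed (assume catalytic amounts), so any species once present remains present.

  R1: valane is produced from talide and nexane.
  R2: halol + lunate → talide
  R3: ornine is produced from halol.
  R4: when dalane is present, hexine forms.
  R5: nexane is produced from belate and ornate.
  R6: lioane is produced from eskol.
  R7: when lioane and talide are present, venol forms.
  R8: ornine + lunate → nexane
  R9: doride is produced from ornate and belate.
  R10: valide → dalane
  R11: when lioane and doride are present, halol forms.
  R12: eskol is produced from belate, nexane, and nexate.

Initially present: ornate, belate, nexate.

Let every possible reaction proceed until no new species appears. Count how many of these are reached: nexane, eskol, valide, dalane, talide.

belate and ornate present → nexane forms (R5).
belate, nexane, and nexate present → eskol forms (R12).
nexane: reached.
eskol: reached.
No rule produces valide, and it is not given.
dalane would need valide (R10), but valide never forms.
talide would need halol and lunate (R2), but lunate never forms.
Reached: nexane and eskol — 2 of the 5.

2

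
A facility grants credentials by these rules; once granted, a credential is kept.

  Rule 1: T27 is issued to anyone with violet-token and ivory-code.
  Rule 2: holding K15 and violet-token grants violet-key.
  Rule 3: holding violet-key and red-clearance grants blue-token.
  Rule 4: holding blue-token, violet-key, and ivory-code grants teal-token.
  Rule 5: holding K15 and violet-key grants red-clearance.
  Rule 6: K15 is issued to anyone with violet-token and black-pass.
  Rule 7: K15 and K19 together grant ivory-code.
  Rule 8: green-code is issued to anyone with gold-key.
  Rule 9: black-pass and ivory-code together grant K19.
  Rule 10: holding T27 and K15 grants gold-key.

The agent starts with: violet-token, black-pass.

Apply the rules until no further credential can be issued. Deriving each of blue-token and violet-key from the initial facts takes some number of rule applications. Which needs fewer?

violet-key: Holding violet-token and black-pass grants K15 (Rule 6). Holding K15 and violet-token grants violet-key (Rule 2). [2 rule applications]
blue-token: Holding violet-token and black-pass grants K15 (Rule 6). Holding K15 and violet-token grants violet-key (Rule 2). Holding K15 and violet-key grants red-clearance (Rule 5). Holding violet-key and red-clearance grants blue-token (Rule 3). [4 rule applications]
violet-key needs fewer.

violet-key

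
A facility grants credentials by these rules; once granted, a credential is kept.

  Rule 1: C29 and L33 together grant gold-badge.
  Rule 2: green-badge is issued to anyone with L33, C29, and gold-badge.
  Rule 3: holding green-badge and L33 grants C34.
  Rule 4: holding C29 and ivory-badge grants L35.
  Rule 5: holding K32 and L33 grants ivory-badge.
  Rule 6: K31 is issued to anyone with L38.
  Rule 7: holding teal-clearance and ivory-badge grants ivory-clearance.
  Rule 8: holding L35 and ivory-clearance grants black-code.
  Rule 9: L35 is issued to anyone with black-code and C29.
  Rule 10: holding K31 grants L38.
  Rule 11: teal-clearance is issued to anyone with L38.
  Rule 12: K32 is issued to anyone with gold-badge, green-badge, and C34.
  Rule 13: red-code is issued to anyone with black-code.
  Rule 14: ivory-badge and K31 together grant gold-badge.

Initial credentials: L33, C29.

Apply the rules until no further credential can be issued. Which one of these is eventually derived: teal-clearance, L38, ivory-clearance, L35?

L35

Holding C29 and L33 grants gold-badge (Rule 1).
Holding L33, C29, and gold-badge grants green-badge (Rule 2).
Holding green-badge and L33 grants C34 (Rule 3).
Holding gold-badge, green-badge, and C34 grants K32 (Rule 12).
Holding K32 and L33 grants ivory-badge (Rule 5).
Holding C29 and ivory-badge grants L35 (Rule 4).
teal-clearance would need L38 (Rule 11), but L38 is never granted. L38 would need K31 (Rule 10), but K31 is never granted. ivory-clearance would need teal-clearance and ivory-badge (Rule 7), but teal-clearance is never granted.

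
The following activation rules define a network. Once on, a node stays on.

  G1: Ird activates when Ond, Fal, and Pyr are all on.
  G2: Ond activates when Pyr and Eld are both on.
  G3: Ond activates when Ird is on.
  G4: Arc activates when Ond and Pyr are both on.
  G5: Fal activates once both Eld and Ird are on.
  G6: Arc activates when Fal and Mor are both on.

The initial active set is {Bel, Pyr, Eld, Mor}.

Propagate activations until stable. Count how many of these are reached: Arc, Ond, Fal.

Pyr and Eld are on, so Ond activates (G2).
G4: Ond and Pyr on → Arc on.
Arc: reached.
Ond: reached.
Fal would need Eld and Ird (G5), but Ird never turns on.
Reached: Arc and Ond — 2 of the 3.

2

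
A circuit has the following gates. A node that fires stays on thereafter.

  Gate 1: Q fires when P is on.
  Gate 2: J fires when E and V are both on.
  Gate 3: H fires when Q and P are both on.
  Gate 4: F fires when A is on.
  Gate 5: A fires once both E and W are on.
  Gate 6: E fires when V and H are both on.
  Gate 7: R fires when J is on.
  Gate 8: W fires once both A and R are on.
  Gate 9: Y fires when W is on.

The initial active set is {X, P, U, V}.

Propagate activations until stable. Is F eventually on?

F would need A (Gate 4), but A never turns on.

No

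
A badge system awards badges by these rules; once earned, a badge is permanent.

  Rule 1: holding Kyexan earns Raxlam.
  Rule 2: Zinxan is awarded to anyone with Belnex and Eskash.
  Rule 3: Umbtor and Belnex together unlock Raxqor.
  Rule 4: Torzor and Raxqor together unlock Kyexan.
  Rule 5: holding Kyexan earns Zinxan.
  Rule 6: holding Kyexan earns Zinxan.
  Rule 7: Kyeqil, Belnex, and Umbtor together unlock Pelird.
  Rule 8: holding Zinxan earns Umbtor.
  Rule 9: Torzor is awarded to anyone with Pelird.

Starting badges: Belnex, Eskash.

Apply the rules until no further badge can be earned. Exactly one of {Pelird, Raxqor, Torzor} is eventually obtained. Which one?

Raxqor

With Belnex and Eskash, Zinxan is earned (Rule 2).
With Zinxan, Umbtor is earned (Rule 8).
With Umbtor and Belnex, Raxqor is earned (Rule 3).
Pelird would need Kyeqil, Belnex, and Umbtor (Rule 7), but Kyeqil is never earned. Torzor would need Pelird (Rule 9), but Pelird is never earned.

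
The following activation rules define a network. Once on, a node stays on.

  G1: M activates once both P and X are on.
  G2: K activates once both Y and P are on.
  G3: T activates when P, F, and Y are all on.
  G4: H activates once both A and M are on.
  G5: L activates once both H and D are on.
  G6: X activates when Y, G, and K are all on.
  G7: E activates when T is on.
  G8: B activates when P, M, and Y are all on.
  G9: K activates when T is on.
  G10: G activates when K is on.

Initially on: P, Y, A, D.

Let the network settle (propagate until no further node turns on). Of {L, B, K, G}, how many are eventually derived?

G2: Y and P on → K on.
K is on, so G activates (G10).
G6: Y, G, and K on → X on.
G1: P and X on → M on.
G4: A and M on → H on.
G8: P, M, and Y on → B on.
H and D are on, so L activates (G5).
L: reached.
B: reached.
K: reached.
G: reached.
All 4 are reached.

4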